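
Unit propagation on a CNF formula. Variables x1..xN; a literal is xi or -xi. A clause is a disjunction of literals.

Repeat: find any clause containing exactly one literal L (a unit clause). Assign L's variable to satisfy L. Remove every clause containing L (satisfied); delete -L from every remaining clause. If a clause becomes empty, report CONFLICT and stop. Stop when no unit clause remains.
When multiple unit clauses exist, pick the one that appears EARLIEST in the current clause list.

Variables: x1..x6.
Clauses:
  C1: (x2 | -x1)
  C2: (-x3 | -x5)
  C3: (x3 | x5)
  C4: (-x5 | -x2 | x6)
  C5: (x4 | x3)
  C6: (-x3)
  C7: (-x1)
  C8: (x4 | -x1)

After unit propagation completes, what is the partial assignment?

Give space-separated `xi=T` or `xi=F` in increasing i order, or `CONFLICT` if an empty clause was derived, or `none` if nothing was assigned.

unit clause [-3] forces x3=F; simplify:
  drop 3 from [3, 5] -> [5]
  drop 3 from [4, 3] -> [4]
  satisfied 2 clause(s); 6 remain; assigned so far: [3]
unit clause [5] forces x5=T; simplify:
  drop -5 from [-5, -2, 6] -> [-2, 6]
  satisfied 1 clause(s); 5 remain; assigned so far: [3, 5]
unit clause [4] forces x4=T; simplify:
  satisfied 2 clause(s); 3 remain; assigned so far: [3, 4, 5]
unit clause [-1] forces x1=F; simplify:
  satisfied 2 clause(s); 1 remain; assigned so far: [1, 3, 4, 5]

Answer: x1=F x3=F x4=T x5=T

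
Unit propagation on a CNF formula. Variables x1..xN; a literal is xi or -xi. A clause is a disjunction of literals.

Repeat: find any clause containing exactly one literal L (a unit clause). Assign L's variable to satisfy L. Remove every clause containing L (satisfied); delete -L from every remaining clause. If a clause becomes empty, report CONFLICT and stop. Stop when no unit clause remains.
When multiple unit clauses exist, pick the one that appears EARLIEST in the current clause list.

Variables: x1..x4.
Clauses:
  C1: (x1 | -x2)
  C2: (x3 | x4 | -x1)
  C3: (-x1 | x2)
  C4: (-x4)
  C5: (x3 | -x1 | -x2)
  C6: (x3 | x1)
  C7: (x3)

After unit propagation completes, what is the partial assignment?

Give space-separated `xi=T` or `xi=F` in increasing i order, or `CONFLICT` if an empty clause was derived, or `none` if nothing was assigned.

Answer: x3=T x4=F

Derivation:
unit clause [-4] forces x4=F; simplify:
  drop 4 from [3, 4, -1] -> [3, -1]
  satisfied 1 clause(s); 6 remain; assigned so far: [4]
unit clause [3] forces x3=T; simplify:
  satisfied 4 clause(s); 2 remain; assigned so far: [3, 4]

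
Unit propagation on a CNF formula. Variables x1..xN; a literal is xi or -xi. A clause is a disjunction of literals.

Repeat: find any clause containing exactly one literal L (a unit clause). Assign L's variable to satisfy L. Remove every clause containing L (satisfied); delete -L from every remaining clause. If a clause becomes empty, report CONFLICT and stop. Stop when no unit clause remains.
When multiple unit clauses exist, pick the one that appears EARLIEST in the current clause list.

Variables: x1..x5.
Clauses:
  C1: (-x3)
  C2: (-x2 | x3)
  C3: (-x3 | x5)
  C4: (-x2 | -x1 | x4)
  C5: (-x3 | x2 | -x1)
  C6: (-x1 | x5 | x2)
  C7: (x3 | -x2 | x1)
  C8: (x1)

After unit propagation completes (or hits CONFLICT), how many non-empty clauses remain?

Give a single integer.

unit clause [-3] forces x3=F; simplify:
  drop 3 from [-2, 3] -> [-2]
  drop 3 from [3, -2, 1] -> [-2, 1]
  satisfied 3 clause(s); 5 remain; assigned so far: [3]
unit clause [-2] forces x2=F; simplify:
  drop 2 from [-1, 5, 2] -> [-1, 5]
  satisfied 3 clause(s); 2 remain; assigned so far: [2, 3]
unit clause [1] forces x1=T; simplify:
  drop -1 from [-1, 5] -> [5]
  satisfied 1 clause(s); 1 remain; assigned so far: [1, 2, 3]
unit clause [5] forces x5=T; simplify:
  satisfied 1 clause(s); 0 remain; assigned so far: [1, 2, 3, 5]

Answer: 0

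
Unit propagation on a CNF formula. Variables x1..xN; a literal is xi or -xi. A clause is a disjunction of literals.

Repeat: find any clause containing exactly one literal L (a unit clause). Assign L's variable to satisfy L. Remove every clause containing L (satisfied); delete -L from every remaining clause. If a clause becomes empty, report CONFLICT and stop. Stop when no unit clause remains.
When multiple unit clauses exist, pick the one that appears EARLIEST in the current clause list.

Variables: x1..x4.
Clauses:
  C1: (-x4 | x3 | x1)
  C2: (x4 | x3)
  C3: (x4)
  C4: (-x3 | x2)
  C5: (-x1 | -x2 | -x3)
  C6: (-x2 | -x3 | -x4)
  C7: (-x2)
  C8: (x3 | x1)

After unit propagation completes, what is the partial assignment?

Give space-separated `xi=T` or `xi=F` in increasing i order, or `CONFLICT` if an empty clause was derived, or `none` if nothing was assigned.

unit clause [4] forces x4=T; simplify:
  drop -4 from [-4, 3, 1] -> [3, 1]
  drop -4 from [-2, -3, -4] -> [-2, -3]
  satisfied 2 clause(s); 6 remain; assigned so far: [4]
unit clause [-2] forces x2=F; simplify:
  drop 2 from [-3, 2] -> [-3]
  satisfied 3 clause(s); 3 remain; assigned so far: [2, 4]
unit clause [-3] forces x3=F; simplify:
  drop 3 from [3, 1] -> [1]
  drop 3 from [3, 1] -> [1]
  satisfied 1 clause(s); 2 remain; assigned so far: [2, 3, 4]
unit clause [1] forces x1=T; simplify:
  satisfied 2 clause(s); 0 remain; assigned so far: [1, 2, 3, 4]

Answer: x1=T x2=F x3=F x4=T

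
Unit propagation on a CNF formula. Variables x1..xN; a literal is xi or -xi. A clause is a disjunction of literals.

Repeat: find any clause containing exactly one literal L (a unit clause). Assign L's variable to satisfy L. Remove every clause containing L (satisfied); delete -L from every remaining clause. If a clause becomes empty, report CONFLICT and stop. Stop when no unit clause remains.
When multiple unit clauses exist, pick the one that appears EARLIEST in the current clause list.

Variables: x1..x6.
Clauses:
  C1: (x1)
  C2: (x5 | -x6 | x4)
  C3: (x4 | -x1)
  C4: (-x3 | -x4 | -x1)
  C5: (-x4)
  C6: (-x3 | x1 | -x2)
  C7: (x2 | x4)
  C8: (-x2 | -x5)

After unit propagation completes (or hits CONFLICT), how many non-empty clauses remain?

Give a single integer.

Answer: 2

Derivation:
unit clause [1] forces x1=T; simplify:
  drop -1 from [4, -1] -> [4]
  drop -1 from [-3, -4, -1] -> [-3, -4]
  satisfied 2 clause(s); 6 remain; assigned so far: [1]
unit clause [4] forces x4=T; simplify:
  drop -4 from [-3, -4] -> [-3]
  drop -4 from [-4] -> [] (empty!)
  satisfied 3 clause(s); 3 remain; assigned so far: [1, 4]
CONFLICT (empty clause)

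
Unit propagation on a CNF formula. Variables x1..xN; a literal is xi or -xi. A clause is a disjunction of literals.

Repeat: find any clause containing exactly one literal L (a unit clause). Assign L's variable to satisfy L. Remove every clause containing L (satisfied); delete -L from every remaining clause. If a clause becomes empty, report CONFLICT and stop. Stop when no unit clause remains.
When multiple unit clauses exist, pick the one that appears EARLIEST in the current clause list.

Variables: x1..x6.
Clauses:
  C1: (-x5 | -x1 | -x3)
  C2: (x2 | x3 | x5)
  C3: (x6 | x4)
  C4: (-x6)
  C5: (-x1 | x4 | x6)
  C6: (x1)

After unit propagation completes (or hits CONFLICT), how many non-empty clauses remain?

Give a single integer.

unit clause [-6] forces x6=F; simplify:
  drop 6 from [6, 4] -> [4]
  drop 6 from [-1, 4, 6] -> [-1, 4]
  satisfied 1 clause(s); 5 remain; assigned so far: [6]
unit clause [4] forces x4=T; simplify:
  satisfied 2 clause(s); 3 remain; assigned so far: [4, 6]
unit clause [1] forces x1=T; simplify:
  drop -1 from [-5, -1, -3] -> [-5, -3]
  satisfied 1 clause(s); 2 remain; assigned so far: [1, 4, 6]

Answer: 2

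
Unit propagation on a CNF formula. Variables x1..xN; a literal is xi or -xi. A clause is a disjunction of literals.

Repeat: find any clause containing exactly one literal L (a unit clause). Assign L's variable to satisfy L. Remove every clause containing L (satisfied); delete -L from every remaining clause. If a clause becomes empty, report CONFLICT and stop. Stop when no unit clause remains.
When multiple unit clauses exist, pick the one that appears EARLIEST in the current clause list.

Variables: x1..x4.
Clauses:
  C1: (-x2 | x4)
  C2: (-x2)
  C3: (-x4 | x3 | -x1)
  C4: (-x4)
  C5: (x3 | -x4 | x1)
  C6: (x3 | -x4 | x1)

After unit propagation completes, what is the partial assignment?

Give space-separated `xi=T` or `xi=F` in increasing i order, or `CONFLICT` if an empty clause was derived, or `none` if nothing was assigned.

unit clause [-2] forces x2=F; simplify:
  satisfied 2 clause(s); 4 remain; assigned so far: [2]
unit clause [-4] forces x4=F; simplify:
  satisfied 4 clause(s); 0 remain; assigned so far: [2, 4]

Answer: x2=F x4=F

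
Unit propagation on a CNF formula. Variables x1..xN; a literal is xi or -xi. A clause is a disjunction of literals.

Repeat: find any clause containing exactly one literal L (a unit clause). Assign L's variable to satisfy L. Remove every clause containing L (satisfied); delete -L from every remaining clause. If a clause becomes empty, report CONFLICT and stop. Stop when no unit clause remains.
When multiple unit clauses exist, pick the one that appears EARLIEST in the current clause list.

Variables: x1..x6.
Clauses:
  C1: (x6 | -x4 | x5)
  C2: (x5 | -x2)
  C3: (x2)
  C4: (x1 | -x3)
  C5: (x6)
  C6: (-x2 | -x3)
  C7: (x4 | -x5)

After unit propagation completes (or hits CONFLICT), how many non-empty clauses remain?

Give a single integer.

Answer: 0

Derivation:
unit clause [2] forces x2=T; simplify:
  drop -2 from [5, -2] -> [5]
  drop -2 from [-2, -3] -> [-3]
  satisfied 1 clause(s); 6 remain; assigned so far: [2]
unit clause [5] forces x5=T; simplify:
  drop -5 from [4, -5] -> [4]
  satisfied 2 clause(s); 4 remain; assigned so far: [2, 5]
unit clause [6] forces x6=T; simplify:
  satisfied 1 clause(s); 3 remain; assigned so far: [2, 5, 6]
unit clause [-3] forces x3=F; simplify:
  satisfied 2 clause(s); 1 remain; assigned so far: [2, 3, 5, 6]
unit clause [4] forces x4=T; simplify:
  satisfied 1 clause(s); 0 remain; assigned so far: [2, 3, 4, 5, 6]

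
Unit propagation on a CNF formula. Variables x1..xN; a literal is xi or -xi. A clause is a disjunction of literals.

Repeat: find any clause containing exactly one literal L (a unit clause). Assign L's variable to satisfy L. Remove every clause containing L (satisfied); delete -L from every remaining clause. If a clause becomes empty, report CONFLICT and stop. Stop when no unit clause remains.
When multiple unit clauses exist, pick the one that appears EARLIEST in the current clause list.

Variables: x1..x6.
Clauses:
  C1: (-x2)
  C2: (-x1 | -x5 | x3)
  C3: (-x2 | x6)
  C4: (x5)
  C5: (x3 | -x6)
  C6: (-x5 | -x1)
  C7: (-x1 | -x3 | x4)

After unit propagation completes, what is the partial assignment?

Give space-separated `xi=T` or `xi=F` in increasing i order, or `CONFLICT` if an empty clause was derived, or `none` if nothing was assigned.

unit clause [-2] forces x2=F; simplify:
  satisfied 2 clause(s); 5 remain; assigned so far: [2]
unit clause [5] forces x5=T; simplify:
  drop -5 from [-1, -5, 3] -> [-1, 3]
  drop -5 from [-5, -1] -> [-1]
  satisfied 1 clause(s); 4 remain; assigned so far: [2, 5]
unit clause [-1] forces x1=F; simplify:
  satisfied 3 clause(s); 1 remain; assigned so far: [1, 2, 5]

Answer: x1=F x2=F x5=T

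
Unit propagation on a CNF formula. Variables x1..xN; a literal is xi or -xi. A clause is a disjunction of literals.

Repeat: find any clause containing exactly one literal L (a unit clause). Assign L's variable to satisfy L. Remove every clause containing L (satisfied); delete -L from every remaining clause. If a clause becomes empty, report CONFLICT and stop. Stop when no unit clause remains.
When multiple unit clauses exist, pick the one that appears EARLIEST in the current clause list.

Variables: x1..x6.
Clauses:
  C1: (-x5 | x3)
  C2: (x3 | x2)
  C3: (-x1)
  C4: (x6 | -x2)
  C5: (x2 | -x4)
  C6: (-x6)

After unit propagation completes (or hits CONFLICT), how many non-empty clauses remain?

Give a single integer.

Answer: 0

Derivation:
unit clause [-1] forces x1=F; simplify:
  satisfied 1 clause(s); 5 remain; assigned so far: [1]
unit clause [-6] forces x6=F; simplify:
  drop 6 from [6, -2] -> [-2]
  satisfied 1 clause(s); 4 remain; assigned so far: [1, 6]
unit clause [-2] forces x2=F; simplify:
  drop 2 from [3, 2] -> [3]
  drop 2 from [2, -4] -> [-4]
  satisfied 1 clause(s); 3 remain; assigned so far: [1, 2, 6]
unit clause [3] forces x3=T; simplify:
  satisfied 2 clause(s); 1 remain; assigned so far: [1, 2, 3, 6]
unit clause [-4] forces x4=F; simplify:
  satisfied 1 clause(s); 0 remain; assigned so far: [1, 2, 3, 4, 6]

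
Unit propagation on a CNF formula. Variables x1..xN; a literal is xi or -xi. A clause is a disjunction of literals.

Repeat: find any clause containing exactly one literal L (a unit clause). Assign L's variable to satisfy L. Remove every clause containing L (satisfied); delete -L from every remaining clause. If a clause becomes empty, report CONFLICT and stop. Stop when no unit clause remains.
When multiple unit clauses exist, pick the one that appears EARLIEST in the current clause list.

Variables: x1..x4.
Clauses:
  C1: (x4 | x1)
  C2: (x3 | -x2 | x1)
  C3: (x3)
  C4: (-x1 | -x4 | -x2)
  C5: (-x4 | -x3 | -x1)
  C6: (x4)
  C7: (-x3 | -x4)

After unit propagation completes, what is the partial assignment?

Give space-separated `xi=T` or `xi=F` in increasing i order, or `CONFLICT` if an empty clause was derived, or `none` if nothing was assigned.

unit clause [3] forces x3=T; simplify:
  drop -3 from [-4, -3, -1] -> [-4, -1]
  drop -3 from [-3, -4] -> [-4]
  satisfied 2 clause(s); 5 remain; assigned so far: [3]
unit clause [4] forces x4=T; simplify:
  drop -4 from [-1, -4, -2] -> [-1, -2]
  drop -4 from [-4, -1] -> [-1]
  drop -4 from [-4] -> [] (empty!)
  satisfied 2 clause(s); 3 remain; assigned so far: [3, 4]
CONFLICT (empty clause)

Answer: CONFLICT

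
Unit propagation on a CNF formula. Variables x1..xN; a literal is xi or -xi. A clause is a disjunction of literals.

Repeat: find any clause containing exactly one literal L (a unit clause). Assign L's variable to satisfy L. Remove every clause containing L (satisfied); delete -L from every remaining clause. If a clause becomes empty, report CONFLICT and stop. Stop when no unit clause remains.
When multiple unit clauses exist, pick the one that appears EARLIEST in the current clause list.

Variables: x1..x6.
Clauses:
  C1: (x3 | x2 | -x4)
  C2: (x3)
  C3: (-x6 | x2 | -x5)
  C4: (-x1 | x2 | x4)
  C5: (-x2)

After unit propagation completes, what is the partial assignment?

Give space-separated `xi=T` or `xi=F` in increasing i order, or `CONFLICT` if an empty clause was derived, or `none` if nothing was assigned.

Answer: x2=F x3=T

Derivation:
unit clause [3] forces x3=T; simplify:
  satisfied 2 clause(s); 3 remain; assigned so far: [3]
unit clause [-2] forces x2=F; simplify:
  drop 2 from [-6, 2, -5] -> [-6, -5]
  drop 2 from [-1, 2, 4] -> [-1, 4]
  satisfied 1 clause(s); 2 remain; assigned so far: [2, 3]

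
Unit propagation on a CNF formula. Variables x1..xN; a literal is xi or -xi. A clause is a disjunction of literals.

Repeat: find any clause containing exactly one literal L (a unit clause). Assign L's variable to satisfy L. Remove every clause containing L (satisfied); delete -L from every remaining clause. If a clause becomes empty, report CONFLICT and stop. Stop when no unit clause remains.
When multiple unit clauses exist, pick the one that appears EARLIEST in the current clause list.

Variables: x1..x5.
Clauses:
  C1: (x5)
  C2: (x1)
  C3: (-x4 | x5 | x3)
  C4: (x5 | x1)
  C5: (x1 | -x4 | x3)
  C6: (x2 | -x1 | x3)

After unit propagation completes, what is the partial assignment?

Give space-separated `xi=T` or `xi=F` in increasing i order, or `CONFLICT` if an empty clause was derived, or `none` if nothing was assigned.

Answer: x1=T x5=T

Derivation:
unit clause [5] forces x5=T; simplify:
  satisfied 3 clause(s); 3 remain; assigned so far: [5]
unit clause [1] forces x1=T; simplify:
  drop -1 from [2, -1, 3] -> [2, 3]
  satisfied 2 clause(s); 1 remain; assigned so far: [1, 5]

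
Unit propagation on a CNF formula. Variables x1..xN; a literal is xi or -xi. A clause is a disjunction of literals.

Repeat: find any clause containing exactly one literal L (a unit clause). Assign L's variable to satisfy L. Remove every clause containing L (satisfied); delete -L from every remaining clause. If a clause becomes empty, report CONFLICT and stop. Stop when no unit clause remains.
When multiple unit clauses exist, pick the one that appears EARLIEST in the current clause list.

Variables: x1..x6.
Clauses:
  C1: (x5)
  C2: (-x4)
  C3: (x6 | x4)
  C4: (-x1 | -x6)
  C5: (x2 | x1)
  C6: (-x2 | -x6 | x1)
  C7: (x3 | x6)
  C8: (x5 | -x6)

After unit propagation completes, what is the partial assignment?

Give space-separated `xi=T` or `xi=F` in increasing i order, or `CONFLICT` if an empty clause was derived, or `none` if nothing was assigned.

unit clause [5] forces x5=T; simplify:
  satisfied 2 clause(s); 6 remain; assigned so far: [5]
unit clause [-4] forces x4=F; simplify:
  drop 4 from [6, 4] -> [6]
  satisfied 1 clause(s); 5 remain; assigned so far: [4, 5]
unit clause [6] forces x6=T; simplify:
  drop -6 from [-1, -6] -> [-1]
  drop -6 from [-2, -6, 1] -> [-2, 1]
  satisfied 2 clause(s); 3 remain; assigned so far: [4, 5, 6]
unit clause [-1] forces x1=F; simplify:
  drop 1 from [2, 1] -> [2]
  drop 1 from [-2, 1] -> [-2]
  satisfied 1 clause(s); 2 remain; assigned so far: [1, 4, 5, 6]
unit clause [2] forces x2=T; simplify:
  drop -2 from [-2] -> [] (empty!)
  satisfied 1 clause(s); 1 remain; assigned so far: [1, 2, 4, 5, 6]
CONFLICT (empty clause)

Answer: CONFLICT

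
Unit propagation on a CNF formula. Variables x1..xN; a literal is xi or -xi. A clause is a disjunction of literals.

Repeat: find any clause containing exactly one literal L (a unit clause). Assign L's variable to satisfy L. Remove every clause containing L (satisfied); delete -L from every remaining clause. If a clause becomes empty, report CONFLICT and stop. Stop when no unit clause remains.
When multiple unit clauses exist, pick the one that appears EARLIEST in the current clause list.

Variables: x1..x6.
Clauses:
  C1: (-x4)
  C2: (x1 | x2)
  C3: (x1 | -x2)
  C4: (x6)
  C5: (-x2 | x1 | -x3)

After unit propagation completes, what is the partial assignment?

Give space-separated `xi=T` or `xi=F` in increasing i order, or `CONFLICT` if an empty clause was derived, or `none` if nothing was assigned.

Answer: x4=F x6=T

Derivation:
unit clause [-4] forces x4=F; simplify:
  satisfied 1 clause(s); 4 remain; assigned so far: [4]
unit clause [6] forces x6=T; simplify:
  satisfied 1 clause(s); 3 remain; assigned so far: [4, 6]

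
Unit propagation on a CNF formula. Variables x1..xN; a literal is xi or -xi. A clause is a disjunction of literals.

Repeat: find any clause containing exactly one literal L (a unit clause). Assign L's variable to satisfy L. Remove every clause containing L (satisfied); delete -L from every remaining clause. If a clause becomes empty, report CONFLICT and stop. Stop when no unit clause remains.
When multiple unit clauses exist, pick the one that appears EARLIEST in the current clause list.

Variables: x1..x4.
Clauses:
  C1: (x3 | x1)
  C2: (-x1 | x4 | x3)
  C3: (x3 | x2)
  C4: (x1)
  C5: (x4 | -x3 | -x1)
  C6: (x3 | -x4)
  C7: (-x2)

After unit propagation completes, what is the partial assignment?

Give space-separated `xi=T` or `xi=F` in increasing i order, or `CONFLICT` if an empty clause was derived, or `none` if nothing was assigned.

Answer: x1=T x2=F x3=T x4=T

Derivation:
unit clause [1] forces x1=T; simplify:
  drop -1 from [-1, 4, 3] -> [4, 3]
  drop -1 from [4, -3, -1] -> [4, -3]
  satisfied 2 clause(s); 5 remain; assigned so far: [1]
unit clause [-2] forces x2=F; simplify:
  drop 2 from [3, 2] -> [3]
  satisfied 1 clause(s); 4 remain; assigned so far: [1, 2]
unit clause [3] forces x3=T; simplify:
  drop -3 from [4, -3] -> [4]
  satisfied 3 clause(s); 1 remain; assigned so far: [1, 2, 3]
unit clause [4] forces x4=T; simplify:
  satisfied 1 clause(s); 0 remain; assigned so far: [1, 2, 3, 4]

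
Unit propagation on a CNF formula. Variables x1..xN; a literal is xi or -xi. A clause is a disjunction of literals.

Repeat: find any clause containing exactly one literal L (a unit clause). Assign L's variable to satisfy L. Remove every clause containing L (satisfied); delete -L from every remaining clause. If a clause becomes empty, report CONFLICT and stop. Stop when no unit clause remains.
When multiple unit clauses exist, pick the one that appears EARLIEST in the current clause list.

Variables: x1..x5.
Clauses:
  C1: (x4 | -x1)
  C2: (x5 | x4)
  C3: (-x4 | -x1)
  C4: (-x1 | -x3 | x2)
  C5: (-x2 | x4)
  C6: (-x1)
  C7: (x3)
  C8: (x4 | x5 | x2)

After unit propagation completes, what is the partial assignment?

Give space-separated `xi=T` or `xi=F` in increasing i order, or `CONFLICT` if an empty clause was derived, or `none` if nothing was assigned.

unit clause [-1] forces x1=F; simplify:
  satisfied 4 clause(s); 4 remain; assigned so far: [1]
unit clause [3] forces x3=T; simplify:
  satisfied 1 clause(s); 3 remain; assigned so far: [1, 3]

Answer: x1=F x3=T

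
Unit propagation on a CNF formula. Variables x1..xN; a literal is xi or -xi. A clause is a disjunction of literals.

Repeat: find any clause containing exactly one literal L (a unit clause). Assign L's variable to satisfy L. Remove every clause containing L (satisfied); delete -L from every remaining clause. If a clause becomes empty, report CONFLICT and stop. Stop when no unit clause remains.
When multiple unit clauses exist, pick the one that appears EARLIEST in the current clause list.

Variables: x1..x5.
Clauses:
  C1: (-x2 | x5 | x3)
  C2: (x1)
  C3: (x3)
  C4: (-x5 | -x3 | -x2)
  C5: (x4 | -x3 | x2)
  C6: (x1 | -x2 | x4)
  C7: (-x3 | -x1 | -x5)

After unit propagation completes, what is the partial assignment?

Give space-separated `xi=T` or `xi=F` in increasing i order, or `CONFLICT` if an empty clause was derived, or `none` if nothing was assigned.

Answer: x1=T x3=T x5=F

Derivation:
unit clause [1] forces x1=T; simplify:
  drop -1 from [-3, -1, -5] -> [-3, -5]
  satisfied 2 clause(s); 5 remain; assigned so far: [1]
unit clause [3] forces x3=T; simplify:
  drop -3 from [-5, -3, -2] -> [-5, -2]
  drop -3 from [4, -3, 2] -> [4, 2]
  drop -3 from [-3, -5] -> [-5]
  satisfied 2 clause(s); 3 remain; assigned so far: [1, 3]
unit clause [-5] forces x5=F; simplify:
  satisfied 2 clause(s); 1 remain; assigned so far: [1, 3, 5]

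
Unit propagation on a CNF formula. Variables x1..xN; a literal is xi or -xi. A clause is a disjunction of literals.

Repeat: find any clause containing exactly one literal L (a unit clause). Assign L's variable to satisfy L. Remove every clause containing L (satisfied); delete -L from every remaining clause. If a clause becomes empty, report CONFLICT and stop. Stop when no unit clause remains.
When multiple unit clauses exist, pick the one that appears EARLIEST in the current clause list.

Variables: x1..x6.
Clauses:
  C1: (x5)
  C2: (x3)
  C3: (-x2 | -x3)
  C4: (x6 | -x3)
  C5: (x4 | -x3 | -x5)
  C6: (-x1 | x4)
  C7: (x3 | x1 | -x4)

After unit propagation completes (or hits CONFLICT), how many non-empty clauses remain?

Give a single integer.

unit clause [5] forces x5=T; simplify:
  drop -5 from [4, -3, -5] -> [4, -3]
  satisfied 1 clause(s); 6 remain; assigned so far: [5]
unit clause [3] forces x3=T; simplify:
  drop -3 from [-2, -3] -> [-2]
  drop -3 from [6, -3] -> [6]
  drop -3 from [4, -3] -> [4]
  satisfied 2 clause(s); 4 remain; assigned so far: [3, 5]
unit clause [-2] forces x2=F; simplify:
  satisfied 1 clause(s); 3 remain; assigned so far: [2, 3, 5]
unit clause [6] forces x6=T; simplify:
  satisfied 1 clause(s); 2 remain; assigned so far: [2, 3, 5, 6]
unit clause [4] forces x4=T; simplify:
  satisfied 2 clause(s); 0 remain; assigned so far: [2, 3, 4, 5, 6]

Answer: 0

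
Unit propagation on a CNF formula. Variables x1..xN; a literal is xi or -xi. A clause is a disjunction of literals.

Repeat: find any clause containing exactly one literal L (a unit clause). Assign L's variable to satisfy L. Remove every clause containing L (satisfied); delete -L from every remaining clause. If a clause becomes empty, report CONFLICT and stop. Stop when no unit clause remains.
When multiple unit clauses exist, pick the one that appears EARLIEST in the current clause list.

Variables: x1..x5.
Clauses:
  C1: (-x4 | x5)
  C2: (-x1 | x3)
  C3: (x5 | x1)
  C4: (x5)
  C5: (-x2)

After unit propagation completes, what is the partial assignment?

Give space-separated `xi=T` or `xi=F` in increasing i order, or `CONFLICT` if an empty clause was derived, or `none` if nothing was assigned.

Answer: x2=F x5=T

Derivation:
unit clause [5] forces x5=T; simplify:
  satisfied 3 clause(s); 2 remain; assigned so far: [5]
unit clause [-2] forces x2=F; simplify:
  satisfied 1 clause(s); 1 remain; assigned so far: [2, 5]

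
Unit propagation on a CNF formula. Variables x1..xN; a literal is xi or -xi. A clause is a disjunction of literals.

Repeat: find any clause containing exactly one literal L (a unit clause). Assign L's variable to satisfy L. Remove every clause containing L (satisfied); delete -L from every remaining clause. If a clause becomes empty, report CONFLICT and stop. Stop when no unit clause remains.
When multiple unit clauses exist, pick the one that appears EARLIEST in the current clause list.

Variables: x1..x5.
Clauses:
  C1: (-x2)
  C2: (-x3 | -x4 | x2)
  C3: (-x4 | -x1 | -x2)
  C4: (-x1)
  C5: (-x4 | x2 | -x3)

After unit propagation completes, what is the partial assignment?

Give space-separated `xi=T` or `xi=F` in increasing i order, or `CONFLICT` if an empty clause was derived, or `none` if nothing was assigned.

Answer: x1=F x2=F

Derivation:
unit clause [-2] forces x2=F; simplify:
  drop 2 from [-3, -4, 2] -> [-3, -4]
  drop 2 from [-4, 2, -3] -> [-4, -3]
  satisfied 2 clause(s); 3 remain; assigned so far: [2]
unit clause [-1] forces x1=F; simplify:
  satisfied 1 clause(s); 2 remain; assigned so far: [1, 2]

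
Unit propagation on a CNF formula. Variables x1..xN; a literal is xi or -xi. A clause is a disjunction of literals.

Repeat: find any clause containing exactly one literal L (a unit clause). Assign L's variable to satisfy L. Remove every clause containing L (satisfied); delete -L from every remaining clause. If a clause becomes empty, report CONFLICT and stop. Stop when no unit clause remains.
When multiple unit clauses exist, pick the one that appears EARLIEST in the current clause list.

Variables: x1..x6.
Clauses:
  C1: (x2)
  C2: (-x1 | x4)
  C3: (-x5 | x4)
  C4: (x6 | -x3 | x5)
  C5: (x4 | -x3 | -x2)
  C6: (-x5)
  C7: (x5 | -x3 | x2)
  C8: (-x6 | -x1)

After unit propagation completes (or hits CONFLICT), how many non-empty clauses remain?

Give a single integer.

Answer: 4

Derivation:
unit clause [2] forces x2=T; simplify:
  drop -2 from [4, -3, -2] -> [4, -3]
  satisfied 2 clause(s); 6 remain; assigned so far: [2]
unit clause [-5] forces x5=F; simplify:
  drop 5 from [6, -3, 5] -> [6, -3]
  satisfied 2 clause(s); 4 remain; assigned so far: [2, 5]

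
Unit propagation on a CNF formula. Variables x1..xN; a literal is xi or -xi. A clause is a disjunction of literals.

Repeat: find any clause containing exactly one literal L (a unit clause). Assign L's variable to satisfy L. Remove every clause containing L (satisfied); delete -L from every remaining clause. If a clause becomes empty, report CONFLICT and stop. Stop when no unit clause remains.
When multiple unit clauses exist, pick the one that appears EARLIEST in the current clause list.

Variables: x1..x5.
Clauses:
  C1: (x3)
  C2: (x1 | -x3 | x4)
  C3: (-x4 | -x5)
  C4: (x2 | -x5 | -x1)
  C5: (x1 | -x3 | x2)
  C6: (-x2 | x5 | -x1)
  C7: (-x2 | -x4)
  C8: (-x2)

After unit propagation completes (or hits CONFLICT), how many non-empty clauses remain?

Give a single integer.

Answer: 0

Derivation:
unit clause [3] forces x3=T; simplify:
  drop -3 from [1, -3, 4] -> [1, 4]
  drop -3 from [1, -3, 2] -> [1, 2]
  satisfied 1 clause(s); 7 remain; assigned so far: [3]
unit clause [-2] forces x2=F; simplify:
  drop 2 from [2, -5, -1] -> [-5, -1]
  drop 2 from [1, 2] -> [1]
  satisfied 3 clause(s); 4 remain; assigned so far: [2, 3]
unit clause [1] forces x1=T; simplify:
  drop -1 from [-5, -1] -> [-5]
  satisfied 2 clause(s); 2 remain; assigned so far: [1, 2, 3]
unit clause [-5] forces x5=F; simplify:
  satisfied 2 clause(s); 0 remain; assigned so far: [1, 2, 3, 5]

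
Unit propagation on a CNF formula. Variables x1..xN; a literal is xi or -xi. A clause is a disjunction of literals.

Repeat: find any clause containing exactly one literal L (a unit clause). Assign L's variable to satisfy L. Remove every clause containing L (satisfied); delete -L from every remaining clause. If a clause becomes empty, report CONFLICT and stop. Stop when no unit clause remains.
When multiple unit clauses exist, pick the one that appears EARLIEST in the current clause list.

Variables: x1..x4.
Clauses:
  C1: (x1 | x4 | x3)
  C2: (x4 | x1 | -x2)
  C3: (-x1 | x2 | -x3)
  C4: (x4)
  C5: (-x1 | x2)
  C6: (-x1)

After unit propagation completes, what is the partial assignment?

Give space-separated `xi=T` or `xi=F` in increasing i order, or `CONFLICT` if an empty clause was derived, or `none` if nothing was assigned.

Answer: x1=F x4=T

Derivation:
unit clause [4] forces x4=T; simplify:
  satisfied 3 clause(s); 3 remain; assigned so far: [4]
unit clause [-1] forces x1=F; simplify:
  satisfied 3 clause(s); 0 remain; assigned so far: [1, 4]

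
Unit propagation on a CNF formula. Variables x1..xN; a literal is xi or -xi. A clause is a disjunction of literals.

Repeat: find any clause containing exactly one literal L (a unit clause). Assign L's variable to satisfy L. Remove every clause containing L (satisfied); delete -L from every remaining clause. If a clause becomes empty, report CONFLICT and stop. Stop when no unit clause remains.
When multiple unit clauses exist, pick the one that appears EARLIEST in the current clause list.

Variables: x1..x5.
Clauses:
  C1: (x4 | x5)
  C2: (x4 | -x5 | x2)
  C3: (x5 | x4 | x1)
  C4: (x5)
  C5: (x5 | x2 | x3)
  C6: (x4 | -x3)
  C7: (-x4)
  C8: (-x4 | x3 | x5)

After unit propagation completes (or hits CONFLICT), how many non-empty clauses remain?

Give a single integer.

unit clause [5] forces x5=T; simplify:
  drop -5 from [4, -5, 2] -> [4, 2]
  satisfied 5 clause(s); 3 remain; assigned so far: [5]
unit clause [-4] forces x4=F; simplify:
  drop 4 from [4, 2] -> [2]
  drop 4 from [4, -3] -> [-3]
  satisfied 1 clause(s); 2 remain; assigned so far: [4, 5]
unit clause [2] forces x2=T; simplify:
  satisfied 1 clause(s); 1 remain; assigned so far: [2, 4, 5]
unit clause [-3] forces x3=F; simplify:
  satisfied 1 clause(s); 0 remain; assigned so far: [2, 3, 4, 5]

Answer: 0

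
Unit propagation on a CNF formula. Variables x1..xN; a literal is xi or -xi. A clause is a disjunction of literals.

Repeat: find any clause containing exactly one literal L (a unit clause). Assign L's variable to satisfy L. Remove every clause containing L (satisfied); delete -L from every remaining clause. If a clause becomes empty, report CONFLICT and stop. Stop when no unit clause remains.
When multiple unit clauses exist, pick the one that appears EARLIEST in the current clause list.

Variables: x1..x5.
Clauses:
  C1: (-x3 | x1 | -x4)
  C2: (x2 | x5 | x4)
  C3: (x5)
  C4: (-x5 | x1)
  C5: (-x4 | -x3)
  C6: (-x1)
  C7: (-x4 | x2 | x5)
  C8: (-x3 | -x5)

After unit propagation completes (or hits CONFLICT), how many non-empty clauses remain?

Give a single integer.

unit clause [5] forces x5=T; simplify:
  drop -5 from [-5, 1] -> [1]
  drop -5 from [-3, -5] -> [-3]
  satisfied 3 clause(s); 5 remain; assigned so far: [5]
unit clause [1] forces x1=T; simplify:
  drop -1 from [-1] -> [] (empty!)
  satisfied 2 clause(s); 3 remain; assigned so far: [1, 5]
CONFLICT (empty clause)

Answer: 2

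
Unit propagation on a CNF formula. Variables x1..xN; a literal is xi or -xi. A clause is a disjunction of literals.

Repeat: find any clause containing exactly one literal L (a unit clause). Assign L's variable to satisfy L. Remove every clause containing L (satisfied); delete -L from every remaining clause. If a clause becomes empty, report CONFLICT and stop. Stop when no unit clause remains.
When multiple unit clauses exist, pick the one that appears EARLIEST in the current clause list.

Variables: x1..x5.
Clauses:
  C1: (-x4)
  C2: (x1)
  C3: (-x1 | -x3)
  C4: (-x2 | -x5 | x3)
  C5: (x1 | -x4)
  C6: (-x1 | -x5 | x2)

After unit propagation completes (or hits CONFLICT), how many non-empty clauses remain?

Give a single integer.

Answer: 2

Derivation:
unit clause [-4] forces x4=F; simplify:
  satisfied 2 clause(s); 4 remain; assigned so far: [4]
unit clause [1] forces x1=T; simplify:
  drop -1 from [-1, -3] -> [-3]
  drop -1 from [-1, -5, 2] -> [-5, 2]
  satisfied 1 clause(s); 3 remain; assigned so far: [1, 4]
unit clause [-3] forces x3=F; simplify:
  drop 3 from [-2, -5, 3] -> [-2, -5]
  satisfied 1 clause(s); 2 remain; assigned so far: [1, 3, 4]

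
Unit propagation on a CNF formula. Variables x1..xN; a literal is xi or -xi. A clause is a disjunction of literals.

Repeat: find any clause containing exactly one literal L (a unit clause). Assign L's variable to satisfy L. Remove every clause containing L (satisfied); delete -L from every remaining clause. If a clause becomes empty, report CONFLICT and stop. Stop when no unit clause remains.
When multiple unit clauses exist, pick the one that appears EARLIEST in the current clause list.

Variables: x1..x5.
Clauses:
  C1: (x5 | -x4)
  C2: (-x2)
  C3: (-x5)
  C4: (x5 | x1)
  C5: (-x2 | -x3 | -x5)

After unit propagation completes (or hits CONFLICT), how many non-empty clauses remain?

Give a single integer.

Answer: 0

Derivation:
unit clause [-2] forces x2=F; simplify:
  satisfied 2 clause(s); 3 remain; assigned so far: [2]
unit clause [-5] forces x5=F; simplify:
  drop 5 from [5, -4] -> [-4]
  drop 5 from [5, 1] -> [1]
  satisfied 1 clause(s); 2 remain; assigned so far: [2, 5]
unit clause [-4] forces x4=F; simplify:
  satisfied 1 clause(s); 1 remain; assigned so far: [2, 4, 5]
unit clause [1] forces x1=T; simplify:
  satisfied 1 clause(s); 0 remain; assigned so far: [1, 2, 4, 5]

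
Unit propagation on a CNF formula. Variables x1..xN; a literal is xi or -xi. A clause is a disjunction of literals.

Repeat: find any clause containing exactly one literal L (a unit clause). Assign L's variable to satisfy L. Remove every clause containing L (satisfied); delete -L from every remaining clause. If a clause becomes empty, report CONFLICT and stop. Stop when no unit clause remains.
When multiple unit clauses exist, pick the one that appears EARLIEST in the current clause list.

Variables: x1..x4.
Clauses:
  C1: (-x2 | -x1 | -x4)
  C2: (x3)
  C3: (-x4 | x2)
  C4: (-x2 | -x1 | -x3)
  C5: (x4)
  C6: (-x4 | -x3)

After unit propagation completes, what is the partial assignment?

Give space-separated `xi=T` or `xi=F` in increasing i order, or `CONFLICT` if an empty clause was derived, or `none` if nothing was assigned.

unit clause [3] forces x3=T; simplify:
  drop -3 from [-2, -1, -3] -> [-2, -1]
  drop -3 from [-4, -3] -> [-4]
  satisfied 1 clause(s); 5 remain; assigned so far: [3]
unit clause [4] forces x4=T; simplify:
  drop -4 from [-2, -1, -4] -> [-2, -1]
  drop -4 from [-4, 2] -> [2]
  drop -4 from [-4] -> [] (empty!)
  satisfied 1 clause(s); 4 remain; assigned so far: [3, 4]
CONFLICT (empty clause)

Answer: CONFLICT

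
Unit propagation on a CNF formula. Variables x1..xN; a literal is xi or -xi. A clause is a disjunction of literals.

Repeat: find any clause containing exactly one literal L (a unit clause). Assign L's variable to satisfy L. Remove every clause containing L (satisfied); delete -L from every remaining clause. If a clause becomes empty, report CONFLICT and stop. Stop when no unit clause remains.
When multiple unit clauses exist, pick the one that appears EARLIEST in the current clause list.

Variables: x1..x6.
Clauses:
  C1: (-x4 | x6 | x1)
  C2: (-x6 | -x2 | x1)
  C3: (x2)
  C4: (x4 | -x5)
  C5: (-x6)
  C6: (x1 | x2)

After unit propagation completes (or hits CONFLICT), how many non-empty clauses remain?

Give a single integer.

Answer: 2

Derivation:
unit clause [2] forces x2=T; simplify:
  drop -2 from [-6, -2, 1] -> [-6, 1]
  satisfied 2 clause(s); 4 remain; assigned so far: [2]
unit clause [-6] forces x6=F; simplify:
  drop 6 from [-4, 6, 1] -> [-4, 1]
  satisfied 2 clause(s); 2 remain; assigned so far: [2, 6]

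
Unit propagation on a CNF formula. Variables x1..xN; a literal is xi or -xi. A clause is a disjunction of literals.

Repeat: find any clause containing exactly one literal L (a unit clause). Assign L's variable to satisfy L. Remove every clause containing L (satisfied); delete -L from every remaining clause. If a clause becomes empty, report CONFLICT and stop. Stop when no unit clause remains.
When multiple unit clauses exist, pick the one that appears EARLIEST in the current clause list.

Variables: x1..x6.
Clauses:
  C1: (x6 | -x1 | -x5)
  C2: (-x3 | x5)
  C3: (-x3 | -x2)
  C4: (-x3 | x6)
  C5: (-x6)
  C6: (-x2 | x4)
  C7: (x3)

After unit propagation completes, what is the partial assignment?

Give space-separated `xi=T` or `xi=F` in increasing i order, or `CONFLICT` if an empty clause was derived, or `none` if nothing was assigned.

unit clause [-6] forces x6=F; simplify:
  drop 6 from [6, -1, -5] -> [-1, -5]
  drop 6 from [-3, 6] -> [-3]
  satisfied 1 clause(s); 6 remain; assigned so far: [6]
unit clause [-3] forces x3=F; simplify:
  drop 3 from [3] -> [] (empty!)
  satisfied 3 clause(s); 3 remain; assigned so far: [3, 6]
CONFLICT (empty clause)

Answer: CONFLICT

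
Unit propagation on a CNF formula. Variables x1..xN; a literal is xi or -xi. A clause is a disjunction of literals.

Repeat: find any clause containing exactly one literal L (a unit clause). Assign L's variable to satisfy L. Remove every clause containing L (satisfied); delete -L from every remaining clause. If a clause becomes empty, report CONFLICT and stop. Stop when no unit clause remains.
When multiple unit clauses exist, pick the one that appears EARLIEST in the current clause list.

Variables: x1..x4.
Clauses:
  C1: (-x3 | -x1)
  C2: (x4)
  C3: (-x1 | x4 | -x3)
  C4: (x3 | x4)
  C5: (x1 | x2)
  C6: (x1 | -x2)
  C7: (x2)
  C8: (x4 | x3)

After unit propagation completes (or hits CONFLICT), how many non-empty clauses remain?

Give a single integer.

unit clause [4] forces x4=T; simplify:
  satisfied 4 clause(s); 4 remain; assigned so far: [4]
unit clause [2] forces x2=T; simplify:
  drop -2 from [1, -2] -> [1]
  satisfied 2 clause(s); 2 remain; assigned so far: [2, 4]
unit clause [1] forces x1=T; simplify:
  drop -1 from [-3, -1] -> [-3]
  satisfied 1 clause(s); 1 remain; assigned so far: [1, 2, 4]
unit clause [-3] forces x3=F; simplify:
  satisfied 1 clause(s); 0 remain; assigned so far: [1, 2, 3, 4]

Answer: 0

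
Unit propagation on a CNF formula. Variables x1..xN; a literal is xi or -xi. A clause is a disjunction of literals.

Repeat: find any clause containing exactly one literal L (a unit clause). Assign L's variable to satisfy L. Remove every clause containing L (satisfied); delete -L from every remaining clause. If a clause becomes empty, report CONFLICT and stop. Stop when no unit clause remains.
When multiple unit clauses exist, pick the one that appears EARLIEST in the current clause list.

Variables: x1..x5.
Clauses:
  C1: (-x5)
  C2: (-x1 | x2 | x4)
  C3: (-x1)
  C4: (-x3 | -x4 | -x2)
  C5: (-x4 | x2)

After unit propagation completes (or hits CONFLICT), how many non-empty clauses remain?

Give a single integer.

Answer: 2

Derivation:
unit clause [-5] forces x5=F; simplify:
  satisfied 1 clause(s); 4 remain; assigned so far: [5]
unit clause [-1] forces x1=F; simplify:
  satisfied 2 clause(s); 2 remain; assigned so far: [1, 5]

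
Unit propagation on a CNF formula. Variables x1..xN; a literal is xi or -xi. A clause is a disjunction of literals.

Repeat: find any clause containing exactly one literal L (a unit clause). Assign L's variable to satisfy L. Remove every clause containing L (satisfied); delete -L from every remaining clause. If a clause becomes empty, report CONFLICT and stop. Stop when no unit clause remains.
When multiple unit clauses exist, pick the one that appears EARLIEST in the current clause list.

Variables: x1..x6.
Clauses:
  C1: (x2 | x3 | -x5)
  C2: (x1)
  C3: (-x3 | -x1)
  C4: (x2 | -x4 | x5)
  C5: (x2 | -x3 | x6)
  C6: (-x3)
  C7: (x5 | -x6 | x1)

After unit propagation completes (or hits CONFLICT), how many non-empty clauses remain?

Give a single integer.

Answer: 2

Derivation:
unit clause [1] forces x1=T; simplify:
  drop -1 from [-3, -1] -> [-3]
  satisfied 2 clause(s); 5 remain; assigned so far: [1]
unit clause [-3] forces x3=F; simplify:
  drop 3 from [2, 3, -5] -> [2, -5]
  satisfied 3 clause(s); 2 remain; assigned so far: [1, 3]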